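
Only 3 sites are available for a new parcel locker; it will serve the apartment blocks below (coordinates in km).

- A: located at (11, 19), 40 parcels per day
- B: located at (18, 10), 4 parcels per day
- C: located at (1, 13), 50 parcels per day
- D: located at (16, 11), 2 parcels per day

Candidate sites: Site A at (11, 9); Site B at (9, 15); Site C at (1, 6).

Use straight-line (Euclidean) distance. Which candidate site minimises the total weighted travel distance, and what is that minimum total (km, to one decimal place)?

Site B, total 648.5 km

Total weighted distance at each candidate:
  Site A (11, 9): total = 977.6
  Site B (9, 15): total = 648.5
  Site C (1, 6): total = 1107.5
Minimum is at Site B with total 648.5 km.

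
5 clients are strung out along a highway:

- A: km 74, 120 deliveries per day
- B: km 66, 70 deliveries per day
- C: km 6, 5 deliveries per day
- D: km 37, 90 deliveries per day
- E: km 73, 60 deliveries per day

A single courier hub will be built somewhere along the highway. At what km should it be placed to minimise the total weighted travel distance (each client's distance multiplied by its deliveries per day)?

x = 73

For a sum of weighted absolute distances on a line, the optimum is the weighted median (not the mean). Total weight W = 345; half-weight = 172.5.
Sort by position and accumulate weight:
  km 6 (C, w=5) → cum 5
  km 37 (D, w=90) → cum 95
  km 66 (B, w=70) → cum 165
  km 73 (E, w=60) → cum 225  ≥ 172.5 → median here
  km 74 (A, w=120) → cum 345
Optimal location: km 73.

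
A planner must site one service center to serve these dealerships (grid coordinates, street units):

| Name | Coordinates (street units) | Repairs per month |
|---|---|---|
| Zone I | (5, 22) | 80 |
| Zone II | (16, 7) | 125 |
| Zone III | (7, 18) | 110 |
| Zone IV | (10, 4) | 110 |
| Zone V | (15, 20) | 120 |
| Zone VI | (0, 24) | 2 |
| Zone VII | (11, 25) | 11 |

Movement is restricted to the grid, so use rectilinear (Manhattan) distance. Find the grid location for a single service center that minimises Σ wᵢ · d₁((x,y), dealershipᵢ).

(10, 18)

Manhattan distance separates: Σwᵢ(|x−xᵢ|+|y−yᵢ|) = Σwᵢ|x−xᵢ| + Σwᵢ|y−yᵢ|, so x and y are optimised independently as 1-D weighted medians.
Total weight W = 558; half = 279.
x-coordinate, sorted with cumulative weight:
  x=0 (Zone VI, w=2) cum 2
  x=5 (Zone I, w=80) cum 82
  x=7 (Zone III, w=110) cum 192
  x=10 (Zone IV, w=110) cum 302  ← median
  x=11 (Zone VII, w=11) cum 313
  x=15 (Zone V, w=120) cum 433
  x=16 (Zone II, w=125) cum 558
⇒ x* = 10
y-coordinate, sorted with cumulative weight:
  y=4 (Zone IV, w=110) cum 110
  y=7 (Zone II, w=125) cum 235
  y=18 (Zone III, w=110) cum 345  ← median
  y=20 (Zone V, w=120) cum 465
  y=22 (Zone I, w=80) cum 545
  y=24 (Zone VI, w=2) cum 547
  y=25 (Zone VII, w=11) cum 558
⇒ y* = 18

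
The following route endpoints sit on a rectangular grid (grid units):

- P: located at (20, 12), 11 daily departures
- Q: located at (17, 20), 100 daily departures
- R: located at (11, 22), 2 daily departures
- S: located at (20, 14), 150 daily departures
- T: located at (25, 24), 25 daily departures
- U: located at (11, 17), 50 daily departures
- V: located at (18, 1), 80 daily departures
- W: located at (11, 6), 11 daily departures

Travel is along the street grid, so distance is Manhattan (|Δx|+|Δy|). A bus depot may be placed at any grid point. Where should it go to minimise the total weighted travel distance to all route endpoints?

(18, 14)

Manhattan distance separates: Σwᵢ(|x−xᵢ|+|y−yᵢ|) = Σwᵢ|x−xᵢ| + Σwᵢ|y−yᵢ|, so x and y are optimised independently as 1-D weighted medians.
Total weight W = 429; half = 214.5.
x-coordinate, sorted with cumulative weight:
  x=11 (R, w=2) cum 2
  x=11 (U, w=50) cum 52
  x=11 (W, w=11) cum 63
  x=17 (Q, w=100) cum 163
  x=18 (V, w=80) cum 243  ← median
  x=20 (P, w=11) cum 254
  x=20 (S, w=150) cum 404
  x=25 (T, w=25) cum 429
⇒ x* = 18
y-coordinate, sorted with cumulative weight:
  y=1 (V, w=80) cum 80
  y=6 (W, w=11) cum 91
  y=12 (P, w=11) cum 102
  y=14 (S, w=150) cum 252  ← median
  y=17 (U, w=50) cum 302
  y=20 (Q, w=100) cum 402
  y=22 (R, w=2) cum 404
  y=24 (T, w=25) cum 429
⇒ y* = 14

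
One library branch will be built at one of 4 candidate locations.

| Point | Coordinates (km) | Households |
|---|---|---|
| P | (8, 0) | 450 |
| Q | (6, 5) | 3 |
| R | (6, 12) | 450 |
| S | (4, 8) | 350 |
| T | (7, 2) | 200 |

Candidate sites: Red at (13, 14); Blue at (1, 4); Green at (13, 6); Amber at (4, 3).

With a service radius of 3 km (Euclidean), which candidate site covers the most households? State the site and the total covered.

Coverage radius r = 3 km; a point is covered iff (Δx)²+(Δy)² ≤ 3² = 9.
  Red (13, 14): covers {none} → 0
  Blue (1, 4): covers {none} → 0
  Green (13, 6): covers {none} → 0
  Amber (4, 3): covers {Q} → 3
Maximum coverage at Amber: 3 households.

Amber, covering 3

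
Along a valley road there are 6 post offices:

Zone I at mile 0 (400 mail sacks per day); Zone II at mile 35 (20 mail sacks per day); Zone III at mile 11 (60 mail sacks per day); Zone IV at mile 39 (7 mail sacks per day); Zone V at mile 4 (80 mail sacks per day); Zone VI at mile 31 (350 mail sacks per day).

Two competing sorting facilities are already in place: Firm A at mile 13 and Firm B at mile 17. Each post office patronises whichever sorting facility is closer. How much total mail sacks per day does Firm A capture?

The indifferent point is the midpoint (13+17)/2 = 15; post offices left of it (closer to Firm A at 13) go to Firm A, those right go to Firm B.
  Zone I at 0 (w=400) → Firm A
  Zone V at 4 (w=80) → Firm A
  Zone III at 11 (w=60) → Firm A
  Zone VI at 31 (w=350) → Firm B
  Zone II at 35 (w=20) → Firm B
  Zone IV at 39 (w=7) → Firm B
Firm A captures 540; Firm B captures 377.

540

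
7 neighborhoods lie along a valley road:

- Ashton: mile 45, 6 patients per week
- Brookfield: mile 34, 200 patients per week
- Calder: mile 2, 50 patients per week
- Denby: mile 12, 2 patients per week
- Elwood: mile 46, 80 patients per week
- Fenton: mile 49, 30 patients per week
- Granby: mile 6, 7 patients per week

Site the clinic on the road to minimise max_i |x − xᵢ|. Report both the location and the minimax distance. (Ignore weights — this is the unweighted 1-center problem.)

The 1-center on a line is the midpoint of the two extreme points: leftmost at 2, rightmost at 49.
Optimal location = (2 + 49)/2 = 25.5; maximum distance = (49 − 2)/2 = 23.5.

location 25.5, max distance 23.5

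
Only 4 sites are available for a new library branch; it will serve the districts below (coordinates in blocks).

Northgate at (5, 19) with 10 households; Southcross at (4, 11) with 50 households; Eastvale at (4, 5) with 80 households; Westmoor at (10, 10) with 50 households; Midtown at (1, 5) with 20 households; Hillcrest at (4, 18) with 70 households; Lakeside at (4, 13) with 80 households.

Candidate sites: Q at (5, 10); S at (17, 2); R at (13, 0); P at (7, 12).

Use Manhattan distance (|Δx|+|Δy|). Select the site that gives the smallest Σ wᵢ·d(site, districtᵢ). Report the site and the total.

Q, total 2050 blocks

Total weighted distance at each candidate:
  Q (5, 10): total = 2050
  S (17, 2): total = 7750
  R (13, 0): total = 7030
  P (7, 12): total = 2550
Minimum is at Q with total 2050 blocks.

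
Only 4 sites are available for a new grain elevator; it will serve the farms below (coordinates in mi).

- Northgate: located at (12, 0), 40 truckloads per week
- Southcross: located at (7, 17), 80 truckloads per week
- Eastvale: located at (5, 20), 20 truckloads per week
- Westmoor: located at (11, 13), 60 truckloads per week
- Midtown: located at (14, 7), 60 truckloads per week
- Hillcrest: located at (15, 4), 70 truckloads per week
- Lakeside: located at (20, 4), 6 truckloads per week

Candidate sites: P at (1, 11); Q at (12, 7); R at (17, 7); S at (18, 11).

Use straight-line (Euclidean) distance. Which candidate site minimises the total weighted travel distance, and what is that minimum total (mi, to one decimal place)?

Q, total 2302.9 mi

Total weighted distance at each candidate:
  P (1, 11): total = 4143.2
  Q (12, 7): total = 2302.9
  R (17, 7): total = 2796.3
  S (18, 11): total = 3172.8
Minimum is at Q with total 2302.9 mi.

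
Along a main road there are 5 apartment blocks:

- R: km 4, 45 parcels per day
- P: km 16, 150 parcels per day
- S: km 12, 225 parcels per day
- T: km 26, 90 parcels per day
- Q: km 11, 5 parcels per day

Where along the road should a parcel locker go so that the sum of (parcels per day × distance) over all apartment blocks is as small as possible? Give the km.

For a sum of weighted absolute distances on a line, the optimum is the weighted median (not the mean). Total weight W = 515; half-weight = 257.5.
Sort by position and accumulate weight:
  km 4 (R, w=45) → cum 45
  km 11 (Q, w=5) → cum 50
  km 12 (S, w=225) → cum 275  ≥ 257.5 → median here
  km 16 (P, w=150) → cum 425
  km 26 (T, w=90) → cum 515
Optimal location: km 12.

x = 12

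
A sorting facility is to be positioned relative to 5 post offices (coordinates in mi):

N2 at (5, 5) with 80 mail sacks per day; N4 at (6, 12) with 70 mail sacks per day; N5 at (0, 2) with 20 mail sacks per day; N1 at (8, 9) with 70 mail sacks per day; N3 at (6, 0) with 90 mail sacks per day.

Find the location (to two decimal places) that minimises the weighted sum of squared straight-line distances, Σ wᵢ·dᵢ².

The minimiser of Σwᵢ‖p−pᵢ‖² is the weighted centroid p* = (Σwᵢpᵢ)/(Σwᵢ).
Σwᵢ = 330.
Σwᵢxᵢ = 80·5 + 70·6 + 20·0 + 70·8 + 90·6 = 1920.
Σwᵢyᵢ = 80·5 + 70·12 + 20·2 + 70·9 + 90·0 = 1910.
x* = 1920/330 = 5.82, y* = 1910/330 = 5.79.

(5.82, 5.79)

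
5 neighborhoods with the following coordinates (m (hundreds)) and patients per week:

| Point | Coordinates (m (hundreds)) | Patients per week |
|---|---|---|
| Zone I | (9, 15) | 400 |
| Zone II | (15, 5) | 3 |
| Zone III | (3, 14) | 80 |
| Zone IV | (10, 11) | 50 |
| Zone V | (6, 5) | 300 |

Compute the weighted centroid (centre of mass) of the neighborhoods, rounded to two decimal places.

The minimiser of Σwᵢ‖p−pᵢ‖² is the weighted centroid p* = (Σwᵢpᵢ)/(Σwᵢ).
Σwᵢ = 833.
Σwᵢxᵢ = 400·9 + 3·15 + 80·3 + 50·10 + 300·6 = 6185.
Σwᵢyᵢ = 400·15 + 3·5 + 80·14 + 50·11 + 300·5 = 9185.
x* = 6185/833 = 7.42, y* = 9185/833 = 11.03.

(7.42, 11.03)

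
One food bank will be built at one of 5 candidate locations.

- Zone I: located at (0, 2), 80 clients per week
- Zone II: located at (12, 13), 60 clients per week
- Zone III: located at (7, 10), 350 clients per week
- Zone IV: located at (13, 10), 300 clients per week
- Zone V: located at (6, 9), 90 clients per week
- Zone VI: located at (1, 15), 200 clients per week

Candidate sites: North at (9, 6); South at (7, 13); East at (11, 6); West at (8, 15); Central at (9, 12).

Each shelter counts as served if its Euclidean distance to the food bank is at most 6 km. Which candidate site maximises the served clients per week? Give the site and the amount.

Central, covering 800

Coverage radius r = 6 km; a point is covered iff (Δx)²+(Δy)² ≤ 6² = 36.
  North (9, 6): covers {Zone III, Zone IV, Zone V} → 740
  South (7, 13): covers {Zone II, Zone III, Zone V} → 500
  East (11, 6): covers {Zone III, Zone IV, Zone V} → 740
  West (8, 15): covers {Zone II, Zone III} → 410
  Central (9, 12): covers {Zone II, Zone III, Zone IV, Zone V} → 800
Maximum coverage at Central: 800 clients per week.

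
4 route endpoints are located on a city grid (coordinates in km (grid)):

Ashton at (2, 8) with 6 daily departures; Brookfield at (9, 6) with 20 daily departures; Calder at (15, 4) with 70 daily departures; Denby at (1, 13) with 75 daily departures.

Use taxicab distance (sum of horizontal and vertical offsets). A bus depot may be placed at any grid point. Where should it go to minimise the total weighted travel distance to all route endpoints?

Manhattan distance separates: Σwᵢ(|x−xᵢ|+|y−yᵢ|) = Σwᵢ|x−xᵢ| + Σwᵢ|y−yᵢ|, so x and y are optimised independently as 1-D weighted medians.
Total weight W = 171; half = 85.5.
x-coordinate, sorted with cumulative weight:
  x=1 (Denby, w=75) cum 75
  x=2 (Ashton, w=6) cum 81
  x=9 (Brookfield, w=20) cum 101  ← median
  x=15 (Calder, w=70) cum 171
⇒ x* = 9
y-coordinate, sorted with cumulative weight:
  y=4 (Calder, w=70) cum 70
  y=6 (Brookfield, w=20) cum 90  ← median
  y=8 (Ashton, w=6) cum 96
  y=13 (Denby, w=75) cum 171
⇒ y* = 6

(9, 6)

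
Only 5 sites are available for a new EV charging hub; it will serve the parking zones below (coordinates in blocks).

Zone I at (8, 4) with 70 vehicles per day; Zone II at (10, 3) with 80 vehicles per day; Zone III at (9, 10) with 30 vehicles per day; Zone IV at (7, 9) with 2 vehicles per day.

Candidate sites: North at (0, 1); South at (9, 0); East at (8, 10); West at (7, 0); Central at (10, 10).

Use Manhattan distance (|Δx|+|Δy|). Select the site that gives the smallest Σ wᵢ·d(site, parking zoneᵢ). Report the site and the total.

Total weighted distance at each candidate:
  North (0, 1): total = 2300
  South (9, 0): total = 992
  East (8, 10): total = 1174
  West (7, 0): total = 1208
  Central (10, 10): total = 1158
Minimum is at South with total 992 blocks.

South, total 992 blocks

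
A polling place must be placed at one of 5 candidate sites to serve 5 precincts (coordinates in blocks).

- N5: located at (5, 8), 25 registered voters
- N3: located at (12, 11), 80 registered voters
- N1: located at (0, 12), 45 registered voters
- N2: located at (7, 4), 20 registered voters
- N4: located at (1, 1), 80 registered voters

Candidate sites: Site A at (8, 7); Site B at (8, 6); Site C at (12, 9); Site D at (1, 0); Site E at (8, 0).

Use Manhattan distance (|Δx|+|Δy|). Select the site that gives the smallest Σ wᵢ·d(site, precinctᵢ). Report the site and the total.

Site A, total 2445 blocks

Total weighted distance at each candidate:
  Site A (8, 7): total = 2445
  Site B (8, 6): total = 2495
  Site C (12, 9): total = 2755
  Site D (1, 0): total = 2925
  Site E (8, 0): total = 3115
Minimum is at Site A with total 2445 blocks.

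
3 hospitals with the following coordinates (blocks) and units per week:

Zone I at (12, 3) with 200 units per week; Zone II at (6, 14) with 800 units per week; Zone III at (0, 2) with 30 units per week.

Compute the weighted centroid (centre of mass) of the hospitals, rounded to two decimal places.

The minimiser of Σwᵢ‖p−pᵢ‖² is the weighted centroid p* = (Σwᵢpᵢ)/(Σwᵢ).
Σwᵢ = 1030.
Σwᵢxᵢ = 200·12 + 800·6 + 30·0 = 7200.
Σwᵢyᵢ = 200·3 + 800·14 + 30·2 = 11860.
x* = 7200/1030 = 6.99, y* = 11860/1030 = 11.51.

(6.99, 11.51)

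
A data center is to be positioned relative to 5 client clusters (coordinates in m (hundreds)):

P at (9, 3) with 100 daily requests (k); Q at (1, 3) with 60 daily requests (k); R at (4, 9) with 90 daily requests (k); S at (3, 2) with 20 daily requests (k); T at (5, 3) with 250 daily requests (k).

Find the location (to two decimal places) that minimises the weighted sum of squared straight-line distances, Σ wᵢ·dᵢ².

(5.06, 4.00)

The minimiser of Σwᵢ‖p−pᵢ‖² is the weighted centroid p* = (Σwᵢpᵢ)/(Σwᵢ).
Σwᵢ = 520.
Σwᵢxᵢ = 100·9 + 60·1 + 90·4 + 20·3 + 250·5 = 2630.
Σwᵢyᵢ = 100·3 + 60·3 + 90·9 + 20·2 + 250·3 = 2080.
x* = 2630/520 = 5.06, y* = 2080/520 = 4.00.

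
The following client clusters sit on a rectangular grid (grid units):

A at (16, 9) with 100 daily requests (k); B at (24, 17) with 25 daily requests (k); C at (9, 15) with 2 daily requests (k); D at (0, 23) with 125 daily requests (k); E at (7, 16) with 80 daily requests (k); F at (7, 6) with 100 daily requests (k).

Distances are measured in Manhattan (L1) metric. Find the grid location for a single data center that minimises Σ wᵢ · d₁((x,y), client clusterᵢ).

Manhattan distance separates: Σwᵢ(|x−xᵢ|+|y−yᵢ|) = Σwᵢ|x−xᵢ| + Σwᵢ|y−yᵢ|, so x and y are optimised independently as 1-D weighted medians.
Total weight W = 432; half = 216.
x-coordinate, sorted with cumulative weight:
  x=0 (D, w=125) cum 125
  x=7 (E, w=80) cum 205
  x=7 (F, w=100) cum 305  ← median
  x=9 (C, w=2) cum 307
  x=16 (A, w=100) cum 407
  x=24 (B, w=25) cum 432
⇒ x* = 7
y-coordinate, sorted with cumulative weight:
  y=6 (F, w=100) cum 100
  y=9 (A, w=100) cum 200
  y=15 (C, w=2) cum 202
  y=16 (E, w=80) cum 282  ← median
  y=17 (B, w=25) cum 307
  y=23 (D, w=125) cum 432
⇒ y* = 16

(7, 16)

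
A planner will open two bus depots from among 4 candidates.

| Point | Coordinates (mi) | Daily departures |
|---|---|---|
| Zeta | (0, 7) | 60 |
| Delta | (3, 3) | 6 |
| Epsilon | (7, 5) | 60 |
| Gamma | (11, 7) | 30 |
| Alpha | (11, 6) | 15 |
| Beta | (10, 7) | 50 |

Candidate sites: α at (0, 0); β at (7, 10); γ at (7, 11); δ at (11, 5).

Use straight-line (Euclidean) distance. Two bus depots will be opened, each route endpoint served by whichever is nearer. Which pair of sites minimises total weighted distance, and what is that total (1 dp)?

{α, δ}, total 872.3

Evaluate every pair (each demand assigned to the nearer of the two):
  {α, δ}: total = 872.3
  {β, δ}: total = 932.1
  {γ, δ}: total = 960.0
  {α, β}: total = 1192.4
  {β, γ}: total = 1252.3
  {α, γ}: total = 1321.2
Best pair: {α, δ} with total 872.3.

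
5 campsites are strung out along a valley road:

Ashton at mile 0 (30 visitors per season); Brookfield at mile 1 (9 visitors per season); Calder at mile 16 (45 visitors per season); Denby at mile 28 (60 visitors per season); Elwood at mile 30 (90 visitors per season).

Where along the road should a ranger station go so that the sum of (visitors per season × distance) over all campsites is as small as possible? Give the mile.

For a sum of weighted absolute distances on a line, the optimum is the weighted median (not the mean). Total weight W = 234; half-weight = 117.
Sort by position and accumulate weight:
  mile 0 (Ashton, w=30) → cum 30
  mile 1 (Brookfield, w=9) → cum 39
  mile 16 (Calder, w=45) → cum 84
  mile 28 (Denby, w=60) → cum 144  ≥ 117 → median here
  mile 30 (Elwood, w=90) → cum 234
Optimal location: mile 28.

x = 28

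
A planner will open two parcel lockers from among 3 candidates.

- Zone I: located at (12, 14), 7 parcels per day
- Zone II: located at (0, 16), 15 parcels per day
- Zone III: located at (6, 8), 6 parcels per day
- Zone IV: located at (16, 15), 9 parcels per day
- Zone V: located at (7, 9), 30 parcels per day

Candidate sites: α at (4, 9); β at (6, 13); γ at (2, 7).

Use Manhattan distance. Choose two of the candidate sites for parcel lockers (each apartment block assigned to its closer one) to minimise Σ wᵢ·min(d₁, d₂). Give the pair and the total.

{α, β}, total 400

Evaluate every pair (each demand assigned to the nearer of the two):
  {α, β}: total = 400
  {β, γ}: total = 472
  {α, γ}: total = 526
Best pair: {α, β} with total 400.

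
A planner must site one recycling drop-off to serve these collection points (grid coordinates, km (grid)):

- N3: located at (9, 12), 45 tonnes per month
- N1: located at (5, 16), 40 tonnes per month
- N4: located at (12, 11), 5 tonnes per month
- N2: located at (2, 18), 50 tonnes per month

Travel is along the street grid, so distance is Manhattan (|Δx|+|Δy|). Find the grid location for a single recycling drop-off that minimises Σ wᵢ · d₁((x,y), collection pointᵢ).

Manhattan distance separates: Σwᵢ(|x−xᵢ|+|y−yᵢ|) = Σwᵢ|x−xᵢ| + Σwᵢ|y−yᵢ|, so x and y are optimised independently as 1-D weighted medians.
Total weight W = 140; half = 70.
x-coordinate, sorted with cumulative weight:
  x=2 (N2, w=50) cum 50
  x=5 (N1, w=40) cum 90  ← median
  x=9 (N3, w=45) cum 135
  x=12 (N4, w=5) cum 140
⇒ x* = 5
y-coordinate, sorted with cumulative weight:
  y=11 (N4, w=5) cum 5
  y=12 (N3, w=45) cum 50
  y=16 (N1, w=40) cum 90  ← median
  y=18 (N2, w=50) cum 140
⇒ y* = 16

(5, 16)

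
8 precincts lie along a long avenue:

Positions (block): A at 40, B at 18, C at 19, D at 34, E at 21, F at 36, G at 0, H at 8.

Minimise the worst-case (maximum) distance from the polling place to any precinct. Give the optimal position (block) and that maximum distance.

location 20, max distance 20

The 1-center on a line is the midpoint of the two extreme points: leftmost at 0, rightmost at 40.
Optimal location = (0 + 40)/2 = 20; maximum distance = (40 − 0)/2 = 20.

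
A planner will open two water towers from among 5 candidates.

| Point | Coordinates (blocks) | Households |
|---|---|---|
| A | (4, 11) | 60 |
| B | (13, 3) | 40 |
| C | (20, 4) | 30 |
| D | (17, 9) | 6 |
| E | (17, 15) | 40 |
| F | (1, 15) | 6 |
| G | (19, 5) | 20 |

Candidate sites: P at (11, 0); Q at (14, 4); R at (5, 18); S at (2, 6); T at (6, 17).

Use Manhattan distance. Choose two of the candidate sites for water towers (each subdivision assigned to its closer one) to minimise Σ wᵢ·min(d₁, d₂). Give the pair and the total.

{Q, S}, total 1468

Evaluate every pair (each demand assigned to the nearer of the two):
  {Q, S}: total = 1468
  {Q, T}: total = 1470
  {Q, R}: total = 1510
  {P, T}: total = 1982
  {P, R}: total = 2062
  {P, Q}: total = 2152
  {P, S}: total = 2260
  {S, T}: total = 2610
  {R, S}: total = 2690
  {R, T}: total = 3306
Best pair: {Q, S} with total 1468.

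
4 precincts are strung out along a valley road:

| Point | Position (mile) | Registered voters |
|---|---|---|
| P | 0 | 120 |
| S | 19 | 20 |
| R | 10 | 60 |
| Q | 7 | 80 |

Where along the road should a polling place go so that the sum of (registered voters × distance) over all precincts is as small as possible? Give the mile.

x = 7

For a sum of weighted absolute distances on a line, the optimum is the weighted median (not the mean). Total weight W = 280; half-weight = 140.
Sort by position and accumulate weight:
  mile 0 (P, w=120) → cum 120
  mile 7 (Q, w=80) → cum 200  ≥ 140 → median here
  mile 10 (R, w=60) → cum 260
  mile 19 (S, w=20) → cum 280
Optimal location: mile 7.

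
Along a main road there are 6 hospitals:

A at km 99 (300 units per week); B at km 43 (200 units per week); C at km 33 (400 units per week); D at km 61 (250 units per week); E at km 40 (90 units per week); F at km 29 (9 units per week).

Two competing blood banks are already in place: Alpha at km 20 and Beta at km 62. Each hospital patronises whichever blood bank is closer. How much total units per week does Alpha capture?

499

The indifferent point is the midpoint (20+62)/2 = 41; hospitals left of it (closer to Alpha at 20) go to Alpha, those right go to Beta.
  F at 29 (w=9) → Alpha
  C at 33 (w=400) → Alpha
  E at 40 (w=90) → Alpha
  B at 43 (w=200) → Beta
  D at 61 (w=250) → Beta
  A at 99 (w=300) → Beta
Alpha captures 499; Beta captures 750.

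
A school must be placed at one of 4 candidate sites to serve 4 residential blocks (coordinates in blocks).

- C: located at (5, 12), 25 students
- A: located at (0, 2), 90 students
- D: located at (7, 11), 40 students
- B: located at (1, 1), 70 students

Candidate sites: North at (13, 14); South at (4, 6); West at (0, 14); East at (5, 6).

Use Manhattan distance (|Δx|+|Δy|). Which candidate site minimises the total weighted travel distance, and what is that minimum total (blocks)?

South, total 1775 blocks

Total weighted distance at each candidate:
  North (13, 14): total = 4610
  South (4, 6): total = 1775
  West (0, 14): total = 2635
  East (5, 6): total = 1870
Minimum is at South with total 1775 blocks.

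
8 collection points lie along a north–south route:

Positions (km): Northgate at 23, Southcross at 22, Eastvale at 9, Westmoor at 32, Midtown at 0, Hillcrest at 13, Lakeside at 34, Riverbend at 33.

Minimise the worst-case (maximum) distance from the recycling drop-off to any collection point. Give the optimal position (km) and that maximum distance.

The 1-center on a line is the midpoint of the two extreme points: leftmost at 0, rightmost at 34.
Optimal location = (0 + 34)/2 = 17; maximum distance = (34 − 0)/2 = 17.

location 17, max distance 17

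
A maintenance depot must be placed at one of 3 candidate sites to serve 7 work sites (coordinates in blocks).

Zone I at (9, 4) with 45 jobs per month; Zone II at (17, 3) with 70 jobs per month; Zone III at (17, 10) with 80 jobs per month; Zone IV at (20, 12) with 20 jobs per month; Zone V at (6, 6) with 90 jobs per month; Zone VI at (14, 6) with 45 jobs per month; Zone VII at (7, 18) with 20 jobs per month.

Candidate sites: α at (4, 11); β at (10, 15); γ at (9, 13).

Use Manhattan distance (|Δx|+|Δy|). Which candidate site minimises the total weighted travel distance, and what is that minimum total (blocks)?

Total weighted distance at each candidate:
  α (4, 11): total = 4975
  β (10, 15): total = 4965
  γ (9, 13): total = 4365
Minimum is at γ with total 4365 blocks.

γ, total 4365 blocks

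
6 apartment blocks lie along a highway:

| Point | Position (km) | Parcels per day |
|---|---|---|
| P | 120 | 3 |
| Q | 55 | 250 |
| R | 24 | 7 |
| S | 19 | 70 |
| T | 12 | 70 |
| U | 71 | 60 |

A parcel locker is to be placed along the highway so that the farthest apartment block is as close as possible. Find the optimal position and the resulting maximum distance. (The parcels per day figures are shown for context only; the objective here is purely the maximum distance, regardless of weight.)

The 1-center on a line is the midpoint of the two extreme points: leftmost at 12, rightmost at 120.
Optimal location = (12 + 120)/2 = 66; maximum distance = (120 − 12)/2 = 54.

location 66, max distance 54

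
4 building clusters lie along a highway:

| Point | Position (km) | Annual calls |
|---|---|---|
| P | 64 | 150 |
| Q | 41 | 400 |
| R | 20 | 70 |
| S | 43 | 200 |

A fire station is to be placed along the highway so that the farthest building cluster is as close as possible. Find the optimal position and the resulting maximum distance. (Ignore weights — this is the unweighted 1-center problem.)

location 42, max distance 22

The 1-center on a line is the midpoint of the two extreme points: leftmost at 20, rightmost at 64.
Optimal location = (20 + 64)/2 = 42; maximum distance = (64 − 20)/2 = 22.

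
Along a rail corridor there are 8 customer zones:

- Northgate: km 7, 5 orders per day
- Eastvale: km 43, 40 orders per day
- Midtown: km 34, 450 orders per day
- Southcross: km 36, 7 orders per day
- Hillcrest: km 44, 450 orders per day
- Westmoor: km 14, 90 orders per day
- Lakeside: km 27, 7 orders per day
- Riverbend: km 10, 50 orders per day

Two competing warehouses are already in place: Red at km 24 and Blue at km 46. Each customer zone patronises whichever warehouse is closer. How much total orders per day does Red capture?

The indifferent point is the midpoint (24+46)/2 = 35; customer zones left of it (closer to Red at 24) go to Red, those right go to Blue.
  Northgate at 7 (w=5) → Red
  Riverbend at 10 (w=50) → Red
  Westmoor at 14 (w=90) → Red
  Lakeside at 27 (w=7) → Red
  Midtown at 34 (w=450) → Red
  Southcross at 36 (w=7) → Blue
  Eastvale at 43 (w=40) → Blue
  Hillcrest at 44 (w=450) → Blue
Red captures 602; Blue captures 497.

602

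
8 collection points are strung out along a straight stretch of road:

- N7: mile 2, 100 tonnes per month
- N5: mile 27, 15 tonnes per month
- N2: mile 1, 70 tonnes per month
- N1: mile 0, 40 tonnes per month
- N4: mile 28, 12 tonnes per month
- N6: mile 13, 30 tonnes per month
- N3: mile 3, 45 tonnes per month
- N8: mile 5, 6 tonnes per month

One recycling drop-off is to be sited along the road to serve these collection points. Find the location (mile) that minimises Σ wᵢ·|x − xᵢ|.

For a sum of weighted absolute distances on a line, the optimum is the weighted median (not the mean). Total weight W = 318; half-weight = 159.
Sort by position and accumulate weight:
  mile 0 (N1, w=40) → cum 40
  mile 1 (N2, w=70) → cum 110
  mile 2 (N7, w=100) → cum 210  ≥ 159 → median here
  mile 3 (N3, w=45) → cum 255
  mile 5 (N8, w=6) → cum 261
  mile 13 (N6, w=30) → cum 291
  mile 27 (N5, w=15) → cum 306
  mile 28 (N4, w=12) → cum 318
Optimal location: mile 2.

x = 2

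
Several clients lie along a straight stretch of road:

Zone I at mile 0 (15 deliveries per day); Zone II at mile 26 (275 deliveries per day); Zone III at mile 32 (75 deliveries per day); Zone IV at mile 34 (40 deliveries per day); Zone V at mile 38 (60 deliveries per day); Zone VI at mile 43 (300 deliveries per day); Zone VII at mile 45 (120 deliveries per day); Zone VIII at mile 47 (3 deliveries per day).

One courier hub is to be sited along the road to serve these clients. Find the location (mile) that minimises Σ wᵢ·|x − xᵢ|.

For a sum of weighted absolute distances on a line, the optimum is the weighted median (not the mean). Total weight W = 888; half-weight = 444.
Sort by position and accumulate weight:
  mile 0 (Zone I, w=15) → cum 15
  mile 26 (Zone II, w=275) → cum 290
  mile 32 (Zone III, w=75) → cum 365
  mile 34 (Zone IV, w=40) → cum 405
  mile 38 (Zone V, w=60) → cum 465  ≥ 444 → median here
  mile 43 (Zone VI, w=300) → cum 765
  mile 45 (Zone VII, w=120) → cum 885
  mile 47 (Zone VIII, w=3) → cum 888
Optimal location: mile 38.

x = 38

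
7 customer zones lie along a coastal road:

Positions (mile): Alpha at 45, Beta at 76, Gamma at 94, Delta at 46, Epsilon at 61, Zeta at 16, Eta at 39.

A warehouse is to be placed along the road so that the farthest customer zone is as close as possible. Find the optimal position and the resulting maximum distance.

location 55, max distance 39

The 1-center on a line is the midpoint of the two extreme points: leftmost at 16, rightmost at 94.
Optimal location = (16 + 94)/2 = 55; maximum distance = (94 − 16)/2 = 39.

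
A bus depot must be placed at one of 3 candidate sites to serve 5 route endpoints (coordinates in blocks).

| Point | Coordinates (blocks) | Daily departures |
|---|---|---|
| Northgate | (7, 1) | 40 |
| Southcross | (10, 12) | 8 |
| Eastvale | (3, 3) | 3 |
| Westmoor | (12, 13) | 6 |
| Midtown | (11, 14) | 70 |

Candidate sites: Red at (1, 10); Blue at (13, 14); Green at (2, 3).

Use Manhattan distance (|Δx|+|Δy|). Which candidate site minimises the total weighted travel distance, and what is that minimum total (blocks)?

Blue, total 1015 blocks

Total weighted distance at each candidate:
  Red (1, 10): total = 1779
  Blue (13, 14): total = 1015
  Green (2, 3): total = 1939
Minimum is at Blue with total 1015 blocks.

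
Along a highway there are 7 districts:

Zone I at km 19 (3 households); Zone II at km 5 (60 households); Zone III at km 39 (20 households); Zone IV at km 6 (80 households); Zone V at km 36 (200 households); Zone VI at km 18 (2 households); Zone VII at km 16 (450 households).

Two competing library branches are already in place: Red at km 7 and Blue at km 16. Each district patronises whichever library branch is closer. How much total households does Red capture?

The indifferent point is the midpoint (7+16)/2 = 11.5; districts left of it (closer to Red at 7) go to Red, those right go to Blue.
  Zone II at 5 (w=60) → Red
  Zone IV at 6 (w=80) → Red
  Zone VII at 16 (w=450) → Blue
  Zone VI at 18 (w=2) → Blue
  Zone I at 19 (w=3) → Blue
  Zone V at 36 (w=200) → Blue
  Zone III at 39 (w=20) → Blue
Red captures 140; Blue captures 675.

140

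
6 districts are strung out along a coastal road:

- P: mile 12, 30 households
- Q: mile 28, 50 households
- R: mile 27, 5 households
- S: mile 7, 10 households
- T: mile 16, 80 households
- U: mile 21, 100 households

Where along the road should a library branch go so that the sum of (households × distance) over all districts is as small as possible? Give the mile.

x = 21

For a sum of weighted absolute distances on a line, the optimum is the weighted median (not the mean). Total weight W = 275; half-weight = 137.5.
Sort by position and accumulate weight:
  mile 7 (S, w=10) → cum 10
  mile 12 (P, w=30) → cum 40
  mile 16 (T, w=80) → cum 120
  mile 21 (U, w=100) → cum 220  ≥ 137.5 → median here
  mile 27 (R, w=5) → cum 225
  mile 28 (Q, w=50) → cum 275
Optimal location: mile 21.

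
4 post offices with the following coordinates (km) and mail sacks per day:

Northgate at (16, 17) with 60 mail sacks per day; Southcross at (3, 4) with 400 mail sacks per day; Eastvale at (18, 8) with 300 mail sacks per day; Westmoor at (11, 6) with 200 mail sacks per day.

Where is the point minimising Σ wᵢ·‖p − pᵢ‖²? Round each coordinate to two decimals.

(10.17, 6.48)

The minimiser of Σwᵢ‖p−pᵢ‖² is the weighted centroid p* = (Σwᵢpᵢ)/(Σwᵢ).
Σwᵢ = 960.
Σwᵢxᵢ = 60·16 + 400·3 + 300·18 + 200·11 = 9760.
Σwᵢyᵢ = 60·17 + 400·4 + 300·8 + 200·6 = 6220.
x* = 9760/960 = 10.17, y* = 6220/960 = 6.48.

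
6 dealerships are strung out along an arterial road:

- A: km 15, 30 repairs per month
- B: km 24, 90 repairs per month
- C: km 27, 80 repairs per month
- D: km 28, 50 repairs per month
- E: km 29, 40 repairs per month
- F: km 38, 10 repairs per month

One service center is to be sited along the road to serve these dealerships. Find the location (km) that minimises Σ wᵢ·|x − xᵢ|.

For a sum of weighted absolute distances on a line, the optimum is the weighted median (not the mean). Total weight W = 300; half-weight = 150.
Sort by position and accumulate weight:
  km 15 (A, w=30) → cum 30
  km 24 (B, w=90) → cum 120
  km 27 (C, w=80) → cum 200  ≥ 150 → median here
  km 28 (D, w=50) → cum 250
  km 29 (E, w=40) → cum 290
  km 38 (F, w=10) → cum 300
Optimal location: km 27.

x = 27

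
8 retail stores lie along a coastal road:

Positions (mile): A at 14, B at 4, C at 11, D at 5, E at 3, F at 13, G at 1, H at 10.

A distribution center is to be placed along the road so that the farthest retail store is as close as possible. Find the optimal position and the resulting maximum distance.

location 7.5, max distance 6.5

The 1-center on a line is the midpoint of the two extreme points: leftmost at 1, rightmost at 14.
Optimal location = (1 + 14)/2 = 7.5; maximum distance = (14 − 1)/2 = 6.5.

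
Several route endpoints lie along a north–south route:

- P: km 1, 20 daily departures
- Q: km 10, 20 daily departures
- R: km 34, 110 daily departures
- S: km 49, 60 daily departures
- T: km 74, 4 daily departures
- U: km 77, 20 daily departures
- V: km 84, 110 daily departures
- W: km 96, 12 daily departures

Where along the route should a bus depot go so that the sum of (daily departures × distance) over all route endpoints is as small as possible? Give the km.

x = 49

For a sum of weighted absolute distances on a line, the optimum is the weighted median (not the mean). Total weight W = 356; half-weight = 178.
Sort by position and accumulate weight:
  km 1 (P, w=20) → cum 20
  km 10 (Q, w=20) → cum 40
  km 34 (R, w=110) → cum 150
  km 49 (S, w=60) → cum 210  ≥ 178 → median here
  km 74 (T, w=4) → cum 214
  km 77 (U, w=20) → cum 234
  km 84 (V, w=110) → cum 344
  km 96 (W, w=12) → cum 356
Optimal location: km 49.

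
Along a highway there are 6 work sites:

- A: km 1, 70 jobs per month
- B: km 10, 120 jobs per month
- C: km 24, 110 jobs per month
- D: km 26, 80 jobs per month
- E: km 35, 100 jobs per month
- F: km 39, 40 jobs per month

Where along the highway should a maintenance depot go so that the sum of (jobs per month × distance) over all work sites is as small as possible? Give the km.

For a sum of weighted absolute distances on a line, the optimum is the weighted median (not the mean). Total weight W = 520; half-weight = 260.
Sort by position and accumulate weight:
  km 1 (A, w=70) → cum 70
  km 10 (B, w=120) → cum 190
  km 24 (C, w=110) → cum 300  ≥ 260 → median here
  km 26 (D, w=80) → cum 380
  km 35 (E, w=100) → cum 480
  km 39 (F, w=40) → cum 520
Optimal location: km 24.

x = 24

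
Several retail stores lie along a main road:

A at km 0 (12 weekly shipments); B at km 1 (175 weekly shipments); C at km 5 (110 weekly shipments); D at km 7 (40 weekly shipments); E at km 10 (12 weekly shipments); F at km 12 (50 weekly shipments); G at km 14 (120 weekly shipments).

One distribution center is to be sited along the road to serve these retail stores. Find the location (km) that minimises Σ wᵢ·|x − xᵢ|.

For a sum of weighted absolute distances on a line, the optimum is the weighted median (not the mean). Total weight W = 519; half-weight = 259.5.
Sort by position and accumulate weight:
  km 0 (A, w=12) → cum 12
  km 1 (B, w=175) → cum 187
  km 5 (C, w=110) → cum 297  ≥ 259.5 → median here
  km 7 (D, w=40) → cum 337
  km 10 (E, w=12) → cum 349
  km 12 (F, w=50) → cum 399
  km 14 (G, w=120) → cum 519
Optimal location: km 5.

x = 5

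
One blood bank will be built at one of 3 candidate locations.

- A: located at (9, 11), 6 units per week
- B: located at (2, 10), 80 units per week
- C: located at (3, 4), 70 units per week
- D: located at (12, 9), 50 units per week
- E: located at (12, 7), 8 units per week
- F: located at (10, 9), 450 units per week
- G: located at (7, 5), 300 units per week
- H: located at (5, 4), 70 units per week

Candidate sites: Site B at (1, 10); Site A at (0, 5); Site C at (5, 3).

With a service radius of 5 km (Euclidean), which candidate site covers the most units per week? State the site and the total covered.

Site C, covering 440

Coverage radius r = 5 km; a point is covered iff (Δx)²+(Δy)² ≤ 5² = 25.
  Site B (1, 10): covers {B} → 80
  Site A (0, 5): covers {C} → 70
  Site C (5, 3): covers {C, G, H} → 440
Maximum coverage at Site C: 440 units per week.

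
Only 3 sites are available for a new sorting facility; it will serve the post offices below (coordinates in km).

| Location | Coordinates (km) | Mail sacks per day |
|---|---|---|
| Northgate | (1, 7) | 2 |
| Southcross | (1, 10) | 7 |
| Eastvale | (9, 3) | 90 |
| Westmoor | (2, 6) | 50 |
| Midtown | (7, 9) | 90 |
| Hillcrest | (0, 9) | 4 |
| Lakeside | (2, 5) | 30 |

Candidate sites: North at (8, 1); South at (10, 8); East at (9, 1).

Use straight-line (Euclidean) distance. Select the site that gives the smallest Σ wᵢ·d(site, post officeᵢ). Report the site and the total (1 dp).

South, total 1535.0 km

Total weighted distance at each candidate:
  North (8, 1): total = 1677.2
  South (10, 8): total = 1535.0
  East (9, 1): total = 1746.6
Minimum is at South with total 1535.0 km.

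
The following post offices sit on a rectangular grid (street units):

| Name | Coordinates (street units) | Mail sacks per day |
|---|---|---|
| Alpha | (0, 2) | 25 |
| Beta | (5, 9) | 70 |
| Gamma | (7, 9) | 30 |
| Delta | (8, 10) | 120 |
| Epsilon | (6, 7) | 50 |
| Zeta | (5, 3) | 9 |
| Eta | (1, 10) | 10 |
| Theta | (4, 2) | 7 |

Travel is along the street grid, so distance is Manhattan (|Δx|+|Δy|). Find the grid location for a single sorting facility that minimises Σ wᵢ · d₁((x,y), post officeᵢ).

(6, 9)

Manhattan distance separates: Σwᵢ(|x−xᵢ|+|y−yᵢ|) = Σwᵢ|x−xᵢ| + Σwᵢ|y−yᵢ|, so x and y are optimised independently as 1-D weighted medians.
Total weight W = 321; half = 160.5.
x-coordinate, sorted with cumulative weight:
  x=0 (Alpha, w=25) cum 25
  x=1 (Eta, w=10) cum 35
  x=4 (Theta, w=7) cum 42
  x=5 (Beta, w=70) cum 112
  x=5 (Zeta, w=9) cum 121
  x=6 (Epsilon, w=50) cum 171  ← median
  x=7 (Gamma, w=30) cum 201
  x=8 (Delta, w=120) cum 321
⇒ x* = 6
y-coordinate, sorted with cumulative weight:
  y=2 (Alpha, w=25) cum 25
  y=2 (Theta, w=7) cum 32
  y=3 (Zeta, w=9) cum 41
  y=7 (Epsilon, w=50) cum 91
  y=9 (Beta, w=70) cum 161  ← median
  y=9 (Gamma, w=30) cum 191
  y=10 (Delta, w=120) cum 311
  y=10 (Eta, w=10) cum 321
⇒ y* = 9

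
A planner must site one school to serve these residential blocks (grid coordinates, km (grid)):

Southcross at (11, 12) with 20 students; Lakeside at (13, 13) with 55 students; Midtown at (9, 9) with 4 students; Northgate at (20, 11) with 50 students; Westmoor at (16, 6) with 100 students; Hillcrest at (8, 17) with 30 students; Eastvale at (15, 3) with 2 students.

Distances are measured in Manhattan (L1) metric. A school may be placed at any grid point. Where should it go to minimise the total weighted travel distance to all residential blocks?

(16, 11)

Manhattan distance separates: Σwᵢ(|x−xᵢ|+|y−yᵢ|) = Σwᵢ|x−xᵢ| + Σwᵢ|y−yᵢ|, so x and y are optimised independently as 1-D weighted medians.
Total weight W = 261; half = 130.5.
x-coordinate, sorted with cumulative weight:
  x=8 (Hillcrest, w=30) cum 30
  x=9 (Midtown, w=4) cum 34
  x=11 (Southcross, w=20) cum 54
  x=13 (Lakeside, w=55) cum 109
  x=15 (Eastvale, w=2) cum 111
  x=16 (Westmoor, w=100) cum 211  ← median
  x=20 (Northgate, w=50) cum 261
⇒ x* = 16
y-coordinate, sorted with cumulative weight:
  y=3 (Eastvale, w=2) cum 2
  y=6 (Westmoor, w=100) cum 102
  y=9 (Midtown, w=4) cum 106
  y=11 (Northgate, w=50) cum 156  ← median
  y=12 (Southcross, w=20) cum 176
  y=13 (Lakeside, w=55) cum 231
  y=17 (Hillcrest, w=30) cum 261
⇒ y* = 11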